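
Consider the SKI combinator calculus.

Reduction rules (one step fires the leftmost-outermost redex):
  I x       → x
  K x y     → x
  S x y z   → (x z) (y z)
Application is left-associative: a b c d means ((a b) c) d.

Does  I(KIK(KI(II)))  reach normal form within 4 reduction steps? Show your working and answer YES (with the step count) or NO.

  start: I(KIK(KI(II)))
  step 1: KIK(KI(II))
  step 2: I(KI(II))
  step 3: KI(II)
  step 4: I

Answer: YES — reaches normal form I in 4 ≤ 4 steps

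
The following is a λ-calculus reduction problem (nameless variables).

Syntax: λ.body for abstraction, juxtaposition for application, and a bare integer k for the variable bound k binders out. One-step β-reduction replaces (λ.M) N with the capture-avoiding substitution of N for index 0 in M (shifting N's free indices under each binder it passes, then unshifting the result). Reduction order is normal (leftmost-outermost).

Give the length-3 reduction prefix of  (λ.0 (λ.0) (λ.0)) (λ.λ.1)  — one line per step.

Answer: after 3 steps: λ.0

Reduction:
  start: (λ.0 (λ.0) (λ.0)) (λ.λ.1)
  →1  (λ.λ.1) (λ.0) (λ.0)
  →2  (λ.λ.0) (λ.0)
  →3  λ.0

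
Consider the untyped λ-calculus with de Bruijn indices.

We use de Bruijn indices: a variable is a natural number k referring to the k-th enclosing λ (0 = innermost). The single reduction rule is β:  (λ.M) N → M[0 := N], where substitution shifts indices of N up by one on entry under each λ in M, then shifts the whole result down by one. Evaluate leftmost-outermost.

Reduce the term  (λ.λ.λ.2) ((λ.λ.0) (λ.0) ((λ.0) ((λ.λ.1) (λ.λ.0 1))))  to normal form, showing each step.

  start: (λ.λ.λ.2) ((λ.λ.0) (λ.0) ((λ.0) ((λ.λ.1) (λ.λ.0 1))))
  →1  λ.λ.(λ.λ.0) (λ.0) ((λ.0) ((λ.λ.1) (λ.λ.0 1)))
  →2  λ.λ.(λ.0) ((λ.0) ((λ.λ.1) (λ.λ.0 1)))
  →3  λ.λ.(λ.0) ((λ.λ.1) (λ.λ.0 1))
  →4  λ.λ.(λ.λ.1) (λ.λ.0 1)
  →5  λ.λ.λ.λ.λ.0 1

Answer: normal form = λ.λ.λ.λ.λ.0 1  (in 5 steps)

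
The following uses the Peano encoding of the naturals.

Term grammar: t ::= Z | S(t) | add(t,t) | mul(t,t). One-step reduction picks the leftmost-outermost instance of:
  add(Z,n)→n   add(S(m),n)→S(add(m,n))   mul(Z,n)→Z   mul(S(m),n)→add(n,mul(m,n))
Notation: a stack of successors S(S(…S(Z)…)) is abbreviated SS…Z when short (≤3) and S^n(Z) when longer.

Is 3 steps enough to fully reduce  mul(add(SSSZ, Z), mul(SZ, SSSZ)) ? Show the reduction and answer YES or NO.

Answer: NO — after 3 steps the term is add(add(SSSZ, mul(Z, SSSZ)), mul(add(SSZ, Z), mul(SZ, SSSZ))), not yet normal

Working:
  start: mul(add(SSSZ, Z), mul(SZ, SSSZ))
  →1  mul(S(add(SSZ, Z)), mul(SZ, SSSZ))
  →2  add(mul(SZ, SSSZ), mul(add(SSZ, Z), mul(SZ, SSSZ)))
  →3  add(add(SSSZ, mul(Z, SSSZ)), mul(add(SSZ, Z), mul(SZ, SSSZ)))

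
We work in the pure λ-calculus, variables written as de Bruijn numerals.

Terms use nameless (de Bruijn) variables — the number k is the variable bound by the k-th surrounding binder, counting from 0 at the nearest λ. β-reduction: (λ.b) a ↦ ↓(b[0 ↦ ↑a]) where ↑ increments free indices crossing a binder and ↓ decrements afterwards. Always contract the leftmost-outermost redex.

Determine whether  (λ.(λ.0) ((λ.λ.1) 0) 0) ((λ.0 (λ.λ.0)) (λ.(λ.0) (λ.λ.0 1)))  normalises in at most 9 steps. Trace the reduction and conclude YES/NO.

Answer: YES — reaches normal form λ.λ.0 1 in 7 ≤ 9 steps

Derivation:
  start: (λ.(λ.0) ((λ.λ.1) 0) 0) ((λ.0 (λ.λ.0)) (λ.(λ.0) (λ.λ.0 1)))
  [1] (λ.0) ((λ.λ.1) ((λ.0 (λ.λ.0)) (λ.(λ.0) (λ.λ.0 1)))) ((λ.0 (λ.λ.0)) (λ.(λ.0) (λ.λ.0 1)))
  [2] (λ.λ.1) ((λ.0 (λ.λ.0)) (λ.(λ.0) (λ.λ.0 1))) ((λ.0 (λ.λ.0)) (λ.(λ.0) (λ.λ.0 1)))
  [3] (λ.(λ.0 (λ.λ.0)) (λ.(λ.0) (λ.λ.0 1))) ((λ.0 (λ.λ.0)) (λ.(λ.0) (λ.λ.0 1)))
  [4] (λ.0 (λ.λ.0)) (λ.(λ.0) (λ.λ.0 1))
  [5] (λ.(λ.0) (λ.λ.0 1)) (λ.λ.0)
  [6] (λ.0) (λ.λ.0 1)
  [7] λ.λ.0 1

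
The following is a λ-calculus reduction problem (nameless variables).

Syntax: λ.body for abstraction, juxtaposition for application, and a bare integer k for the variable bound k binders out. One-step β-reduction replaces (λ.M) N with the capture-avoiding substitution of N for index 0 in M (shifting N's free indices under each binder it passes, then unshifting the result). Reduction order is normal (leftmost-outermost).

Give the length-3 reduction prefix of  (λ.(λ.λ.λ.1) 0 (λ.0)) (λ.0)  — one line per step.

  start: (λ.(λ.λ.λ.1) 0 (λ.0)) (λ.0)
  [1] (λ.λ.λ.1) (λ.0) (λ.0)
  [2] (λ.λ.1) (λ.0)
  [3] λ.λ.0

Answer: after 3 steps: λ.λ.0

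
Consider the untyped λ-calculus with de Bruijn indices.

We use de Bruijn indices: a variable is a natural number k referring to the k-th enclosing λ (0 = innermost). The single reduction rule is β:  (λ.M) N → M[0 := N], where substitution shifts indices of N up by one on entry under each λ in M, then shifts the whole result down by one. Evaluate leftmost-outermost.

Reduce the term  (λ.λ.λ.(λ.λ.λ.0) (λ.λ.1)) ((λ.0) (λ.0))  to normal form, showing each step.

Answer: normal form = λ.λ.λ.λ.0  (in 2 steps)

Reduction:
  start: (λ.λ.λ.(λ.λ.λ.0) (λ.λ.1)) ((λ.0) (λ.0))
  [1] λ.λ.(λ.λ.λ.0) (λ.λ.1)
  [2] λ.λ.λ.λ.0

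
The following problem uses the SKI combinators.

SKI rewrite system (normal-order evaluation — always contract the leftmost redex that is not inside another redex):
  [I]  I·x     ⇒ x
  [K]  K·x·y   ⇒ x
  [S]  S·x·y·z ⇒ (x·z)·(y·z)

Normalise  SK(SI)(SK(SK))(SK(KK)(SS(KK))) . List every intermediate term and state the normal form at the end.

Answer: normal form = SS(KK)  (in 6 steps)

Reduction:
  start: SK(SI)(SK(SK))(SK(KK)(SS(KK)))
  →1  K(SK(SK))(SI(SK(SK)))(SK(KK)(SS(KK)))
  →2  SK(SK)(SK(KK)(SS(KK)))
  →3  K(SK(KK)(SS(KK)))(SK(SK(KK)(SS(KK))))
  →4  SK(KK)(SS(KK))
  →5  K(SS(KK))(KK(SS(KK)))
  →6  SS(KK)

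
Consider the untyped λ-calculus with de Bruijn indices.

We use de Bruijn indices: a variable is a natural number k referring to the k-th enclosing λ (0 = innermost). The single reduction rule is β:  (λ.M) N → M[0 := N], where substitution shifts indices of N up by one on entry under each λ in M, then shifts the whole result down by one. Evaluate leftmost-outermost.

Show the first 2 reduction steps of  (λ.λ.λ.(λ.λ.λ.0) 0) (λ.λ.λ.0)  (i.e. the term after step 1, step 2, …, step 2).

Answer: after 2 steps: λ.λ.λ.λ.0

Working:
  start: (λ.λ.λ.(λ.λ.λ.0) 0) (λ.λ.λ.0)
  [1] λ.λ.(λ.λ.λ.0) 0
  [2] λ.λ.λ.λ.0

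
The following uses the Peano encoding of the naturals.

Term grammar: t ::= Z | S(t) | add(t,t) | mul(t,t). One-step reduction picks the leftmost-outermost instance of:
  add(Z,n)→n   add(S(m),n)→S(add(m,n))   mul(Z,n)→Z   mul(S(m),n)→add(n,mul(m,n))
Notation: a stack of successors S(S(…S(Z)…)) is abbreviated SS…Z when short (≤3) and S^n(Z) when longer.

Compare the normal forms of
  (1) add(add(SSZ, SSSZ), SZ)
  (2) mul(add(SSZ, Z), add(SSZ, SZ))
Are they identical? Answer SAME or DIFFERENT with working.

Answer: SAME — A ⇓ S^6(Z), B ⇓ S^6(Z)

Working:
Term A:
  start: add(add(SSZ, SSSZ), SZ)
  step 1: add(S(add(SZ, SSSZ)), SZ)
  step 2: S(add(add(SZ, SSSZ), SZ))
  step 3: S(add(S(add(Z, SSSZ)), SZ))
  step 4: S(S(add(add(Z, SSSZ), SZ)))
  step 5: S(S(add(SSSZ, SZ)))
  step 6: S(S(S(add(SSZ, SZ))))
  step 7: S(S(S(S(add(SZ, SZ)))))
  step 8: S(S(S(S(S(add(Z, SZ))))))
  step 9: S^6(Z)

Term B:
  start: mul(add(SSZ, Z), add(SSZ, SZ))
  step 1: mul(S(add(SZ, Z)), add(SSZ, SZ))
  step 2: add(add(SSZ, SZ), mul(add(SZ, Z), add(SSZ, SZ)))
  step 3: add(S(add(SZ, SZ)), mul(add(SZ, Z), add(SSZ, SZ)))
  step 4: S(add(add(SZ, SZ), mul(add(SZ, Z), add(SSZ, SZ))))
  step 5: S(add(S(add(Z, SZ)), mul(add(SZ, Z), add(SSZ, SZ))))
  step 6: S(S(add(add(Z, SZ), mul(add(SZ, Z), add(SSZ, SZ)))))
  step 7: S(S(add(SZ, mul(add(SZ, Z), add(SSZ, SZ)))))
  step 8: S(S(S(add(Z, mul(add(SZ, Z), add(SSZ, SZ))))))
  step 9: S(S(S(mul(add(SZ, Z), add(SSZ, SZ)))))
  step 10: S(S(S(mul(S(add(Z, Z)), add(SSZ, SZ)))))
  step 11: S(S(S(add(add(SSZ, SZ), mul(add(Z, Z), add(SSZ, SZ))))))
  step 12: S(S(S(add(S(add(SZ, SZ)), mul(add(Z, Z), add(SSZ, SZ))))))
  step 13: S(S(S(S(add(add(SZ, SZ), mul(add(Z, Z), add(SSZ, SZ)))))))
  step 14: S(S(S(S(add(S(add(Z, SZ)), mul(add(Z, Z), add(SSZ, SZ)))))))
  step 15: S(S(S(S(S(add(add(Z, SZ), mul(add(Z, Z), add(SSZ, SZ))))))))
  step 16: S(S(S(S(S(add(SZ, mul(add(Z, Z), add(SSZ, SZ))))))))
  step 17: S(S(S(S(S(S(add(Z, mul(add(Z, Z), add(SSZ, SZ)))))))))
  step 18: S(S(S(S(S(S(mul(add(Z, Z), add(SSZ, SZ))))))))
  step 19: S(S(S(S(S(S(mul(Z, add(SSZ, SZ))))))))
  step 20: S^6(Z)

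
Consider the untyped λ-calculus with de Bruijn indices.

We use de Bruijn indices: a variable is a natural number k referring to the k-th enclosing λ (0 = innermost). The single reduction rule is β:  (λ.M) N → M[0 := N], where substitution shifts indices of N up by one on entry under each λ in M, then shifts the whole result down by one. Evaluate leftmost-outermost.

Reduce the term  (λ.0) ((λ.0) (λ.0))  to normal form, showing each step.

  start: (λ.0) ((λ.0) (λ.0))
  [1] (λ.0) (λ.0)
  [2] λ.0

Answer: normal form = λ.0  (in 2 steps)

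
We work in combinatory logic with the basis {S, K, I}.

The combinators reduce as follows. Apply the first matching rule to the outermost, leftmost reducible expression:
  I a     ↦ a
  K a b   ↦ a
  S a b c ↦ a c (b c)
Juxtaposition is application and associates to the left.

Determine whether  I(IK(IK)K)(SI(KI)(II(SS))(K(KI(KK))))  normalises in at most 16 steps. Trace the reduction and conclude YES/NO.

Answer: YES — reaches normal form K(S(KI)(KI)) in 13 ≤ 16 steps

Reduction:
  start: I(IK(IK)K)(SI(KI)(II(SS))(K(KI(KK))))
  [1] IK(IK)K(SI(KI)(II(SS))(K(KI(KK))))
  [2] K(IK)K(SI(KI)(II(SS))(K(KI(KK))))
  [3] IK(SI(KI)(II(SS))(K(KI(KK))))
  [4] K(SI(KI)(II(SS))(K(KI(KK))))
  [5] K(I(II(SS))(KI(II(SS)))(K(KI(KK))))
  [6] K(II(SS)(KI(II(SS)))(K(KI(KK))))
  [7] K(I(SS)(KI(II(SS)))(K(KI(KK))))
  [8] K(SS(KI(II(SS)))(K(KI(KK))))
  [9] K(S(K(KI(KK)))(KI(II(SS))(K(KI(KK)))))
  [10] K(S(KI)(KI(II(SS))(K(KI(KK)))))
  [11] K(S(KI)(I(K(KI(KK)))))
  [12] K(S(KI)(K(KI(KK))))
  [13] K(S(KI)(KI))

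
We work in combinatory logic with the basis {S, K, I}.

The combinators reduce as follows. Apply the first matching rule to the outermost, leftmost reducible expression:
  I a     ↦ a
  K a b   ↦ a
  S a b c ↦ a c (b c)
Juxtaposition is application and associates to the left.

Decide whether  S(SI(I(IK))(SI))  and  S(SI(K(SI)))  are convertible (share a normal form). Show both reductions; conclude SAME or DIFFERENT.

Answer: SAME — A ⇓ S(SI(K(SI))), B ⇓ S(SI(K(SI)))

Reduction:
Term A:
  start: S(SI(I(IK))(SI))
  →1  S(I(SI)(I(IK)(SI)))
  →2  S(SI(I(IK)(SI)))
  →3  S(SI(IK(SI)))
  →4  S(SI(K(SI)))

Term B:
  start: S(SI(K(SI)))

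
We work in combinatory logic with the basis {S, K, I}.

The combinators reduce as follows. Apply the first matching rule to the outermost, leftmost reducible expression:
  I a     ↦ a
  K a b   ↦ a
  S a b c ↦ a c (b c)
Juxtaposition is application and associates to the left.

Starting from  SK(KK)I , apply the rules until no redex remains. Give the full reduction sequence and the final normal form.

  start: SK(KK)I
  [1] KI(KKI)
  [2] I

Answer: normal form = I  (in 2 steps)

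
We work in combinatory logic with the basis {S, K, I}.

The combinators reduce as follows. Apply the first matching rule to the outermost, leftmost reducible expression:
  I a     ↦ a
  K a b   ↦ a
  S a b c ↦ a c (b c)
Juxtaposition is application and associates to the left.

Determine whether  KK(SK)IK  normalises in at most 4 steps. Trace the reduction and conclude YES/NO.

  start: KK(SK)IK
  [1] KIK
  [2] I

Answer: YES — reaches normal form I in 2 ≤ 4 steps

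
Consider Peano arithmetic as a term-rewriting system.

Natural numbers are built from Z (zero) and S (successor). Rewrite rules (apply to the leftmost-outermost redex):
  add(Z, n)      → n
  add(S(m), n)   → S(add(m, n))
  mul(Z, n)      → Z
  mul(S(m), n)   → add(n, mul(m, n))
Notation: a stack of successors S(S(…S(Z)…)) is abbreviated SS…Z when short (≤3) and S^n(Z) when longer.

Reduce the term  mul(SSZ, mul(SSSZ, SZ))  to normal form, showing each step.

  start: mul(SSZ, mul(SSSZ, SZ))
  →1  add(mul(SSSZ, SZ), mul(SZ, mul(SSSZ, SZ)))
  →2  add(add(SZ, mul(SSZ, SZ)), mul(SZ, mul(SSSZ, SZ)))
  →3  add(S(add(Z, mul(SSZ, SZ))), mul(SZ, mul(SSSZ, SZ)))
  →4  S(add(add(Z, mul(SSZ, SZ)), mul(SZ, mul(SSSZ, SZ))))
  →5  S(add(mul(SSZ, SZ), mul(SZ, mul(SSSZ, SZ))))
  →6  S(add(add(SZ, mul(SZ, SZ)), mul(SZ, mul(SSSZ, SZ))))
  →7  S(add(S(add(Z, mul(SZ, SZ))), mul(SZ, mul(SSSZ, SZ))))
  →8  S(S(add(add(Z, mul(SZ, SZ)), mul(SZ, mul(SSSZ, SZ)))))
  →9  S(S(add(mul(SZ, SZ), mul(SZ, mul(SSSZ, SZ)))))
  →10  S(S(add(add(SZ, mul(Z, SZ)), mul(SZ, mul(SSSZ, SZ)))))
  →11  S(S(add(S(add(Z, mul(Z, SZ))), mul(SZ, mul(SSSZ, SZ)))))
  →12  S(S(S(add(add(Z, mul(Z, SZ)), mul(SZ, mul(SSSZ, SZ))))))
  →13  S(S(S(add(mul(Z, SZ), mul(SZ, mul(SSSZ, SZ))))))
  →14  S(S(S(add(Z, mul(SZ, mul(SSSZ, SZ))))))
  →15  S(S(S(mul(SZ, mul(SSSZ, SZ)))))
  →16  S(S(S(add(mul(SSSZ, SZ), mul(Z, mul(SSSZ, SZ))))))
  →17  S(S(S(add(add(SZ, mul(SSZ, SZ)), mul(Z, mul(SSSZ, SZ))))))
  →18  S(S(S(add(S(add(Z, mul(SSZ, SZ))), mul(Z, mul(SSSZ, SZ))))))
  →19  S(S(S(S(add(add(Z, mul(SSZ, SZ)), mul(Z, mul(SSSZ, SZ)))))))
  →20  S(S(S(S(add(mul(SSZ, SZ), mul(Z, mul(SSSZ, SZ)))))))
  →21  S(S(S(S(add(add(SZ, mul(SZ, SZ)), mul(Z, mul(SSSZ, SZ)))))))
  →22  S(S(S(S(add(S(add(Z, mul(SZ, SZ))), mul(Z, mul(SSSZ, SZ)))))))
  →23  S(S(S(S(S(add(add(Z, mul(SZ, SZ)), mul(Z, mul(SSSZ, SZ))))))))
  →24  S(S(S(S(S(add(mul(SZ, SZ), mul(Z, mul(SSSZ, SZ))))))))
  →25  S(S(S(S(S(add(add(SZ, mul(Z, SZ)), mul(Z, mul(SSSZ, SZ))))))))
  →26  S(S(S(S(S(add(S(add(Z, mul(Z, SZ))), mul(Z, mul(SSSZ, SZ))))))))
  →27  S(S(S(S(S(S(add(add(Z, mul(Z, SZ)), mul(Z, mul(SSSZ, SZ)))))))))
  →28  S(S(S(S(S(S(add(mul(Z, SZ), mul(Z, mul(SSSZ, SZ)))))))))
  →29  S(S(S(S(S(S(add(Z, mul(Z, mul(SSSZ, SZ)))))))))
  →30  S(S(S(S(S(S(mul(Z, mul(SSSZ, SZ))))))))
  →31  S^6(Z)

Answer: normal form = S^6(Z)  (in 31 steps)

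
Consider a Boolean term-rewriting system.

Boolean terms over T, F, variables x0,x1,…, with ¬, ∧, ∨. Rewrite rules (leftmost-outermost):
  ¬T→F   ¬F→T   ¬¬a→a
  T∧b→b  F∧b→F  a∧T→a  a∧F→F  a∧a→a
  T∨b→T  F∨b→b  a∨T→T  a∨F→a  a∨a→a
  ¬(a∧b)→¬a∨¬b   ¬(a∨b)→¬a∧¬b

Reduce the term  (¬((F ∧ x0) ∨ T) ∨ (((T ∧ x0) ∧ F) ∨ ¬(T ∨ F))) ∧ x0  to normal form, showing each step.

  start: (¬((F ∧ x0) ∨ T) ∨ (((T ∧ x0) ∧ F) ∨ ¬(T ∨ F))) ∧ x0
  step 1: ((¬(F ∧ x0) ∧ ¬T) ∨ (((T ∧ x0) ∧ F) ∨ ¬(T ∨ F))) ∧ x0
  step 2: (((¬F ∨ ¬x0) ∧ ¬T) ∨ (((T ∧ x0) ∧ F) ∨ ¬(T ∨ F))) ∧ x0
  step 3: (((T ∨ ¬x0) ∧ ¬T) ∨ (((T ∧ x0) ∧ F) ∨ ¬(T ∨ F))) ∧ x0
  step 4: ((T ∧ ¬T) ∨ (((T ∧ x0) ∧ F) ∨ ¬(T ∨ F))) ∧ x0
  step 5: (¬T ∨ (((T ∧ x0) ∧ F) ∨ ¬(T ∨ F))) ∧ x0
  step 6: (F ∨ (((T ∧ x0) ∧ F) ∨ ¬(T ∨ F))) ∧ x0
  step 7: (((T ∧ x0) ∧ F) ∨ ¬(T ∨ F)) ∧ x0
  step 8: (F ∨ ¬(T ∨ F)) ∧ x0
  step 9: ¬(T ∨ F) ∧ x0
  step 10: (¬T ∧ ¬F) ∧ x0
  step 11: (F ∧ ¬F) ∧ x0
  step 12: F ∧ x0
  step 13: F

Answer: normal form = F  (in 13 steps)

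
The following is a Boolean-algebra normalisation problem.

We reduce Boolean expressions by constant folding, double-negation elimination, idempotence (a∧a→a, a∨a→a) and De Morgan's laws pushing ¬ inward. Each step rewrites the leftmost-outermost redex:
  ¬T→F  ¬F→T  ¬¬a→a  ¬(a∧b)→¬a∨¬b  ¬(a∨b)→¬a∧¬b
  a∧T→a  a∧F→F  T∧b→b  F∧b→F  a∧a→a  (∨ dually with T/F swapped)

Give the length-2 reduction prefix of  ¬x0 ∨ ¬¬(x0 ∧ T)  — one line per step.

Answer: after 2 steps: ¬x0 ∨ x0

Derivation:
  start: ¬x0 ∨ ¬¬(x0 ∧ T)
  →1  ¬x0 ∨ (x0 ∧ T)
  →2  ¬x0 ∨ x0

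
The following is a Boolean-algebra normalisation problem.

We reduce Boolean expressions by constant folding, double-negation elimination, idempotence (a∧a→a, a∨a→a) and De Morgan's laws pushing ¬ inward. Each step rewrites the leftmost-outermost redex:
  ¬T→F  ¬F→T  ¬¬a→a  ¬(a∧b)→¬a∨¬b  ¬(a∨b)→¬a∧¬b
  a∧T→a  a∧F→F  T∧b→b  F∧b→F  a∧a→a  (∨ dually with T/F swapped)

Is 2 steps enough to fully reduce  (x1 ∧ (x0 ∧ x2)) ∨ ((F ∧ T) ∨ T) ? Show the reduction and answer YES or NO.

Answer: YES — reaches normal form T in 2 ≤ 2 steps

Derivation:
  start: (x1 ∧ (x0 ∧ x2)) ∨ ((F ∧ T) ∨ T)
  [1] (x1 ∧ (x0 ∧ x2)) ∨ T
  [2] T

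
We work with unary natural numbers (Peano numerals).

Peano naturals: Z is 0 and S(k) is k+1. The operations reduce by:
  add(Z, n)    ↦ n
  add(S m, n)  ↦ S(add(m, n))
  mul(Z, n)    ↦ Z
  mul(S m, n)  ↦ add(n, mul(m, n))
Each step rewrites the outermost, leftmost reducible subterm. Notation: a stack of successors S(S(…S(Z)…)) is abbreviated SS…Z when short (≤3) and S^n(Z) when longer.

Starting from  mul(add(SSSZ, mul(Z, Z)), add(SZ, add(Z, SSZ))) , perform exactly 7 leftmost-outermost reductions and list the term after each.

Answer: after 7 steps: S(S(add(SZ, mul(add(SSZ, mul(Z, Z)), add(SZ, add(Z, SSZ))))))

Reduction:
  start: mul(add(SSSZ, mul(Z, Z)), add(SZ, add(Z, SSZ)))
  [1] mul(S(add(SSZ, mul(Z, Z))), add(SZ, add(Z, SSZ)))
  [2] add(add(SZ, add(Z, SSZ)), mul(add(SSZ, mul(Z, Z)), add(SZ, add(Z, SSZ))))
  [3] add(S(add(Z, add(Z, SSZ))), mul(add(SSZ, mul(Z, Z)), add(SZ, add(Z, SSZ))))
  [4] S(add(add(Z, add(Z, SSZ)), mul(add(SSZ, mul(Z, Z)), add(SZ, add(Z, SSZ)))))
  [5] S(add(add(Z, SSZ), mul(add(SSZ, mul(Z, Z)), add(SZ, add(Z, SSZ)))))
  [6] S(add(SSZ, mul(add(SSZ, mul(Z, Z)), add(SZ, add(Z, SSZ)))))
  [7] S(S(add(SZ, mul(add(SSZ, mul(Z, Z)), add(SZ, add(Z, SSZ))))))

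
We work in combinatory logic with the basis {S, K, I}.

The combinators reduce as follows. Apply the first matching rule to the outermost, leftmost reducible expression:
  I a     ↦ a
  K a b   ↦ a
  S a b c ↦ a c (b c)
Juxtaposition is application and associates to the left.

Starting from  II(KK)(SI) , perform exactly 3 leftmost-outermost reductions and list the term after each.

Answer: after 3 steps: K

Reduction:
  start: II(KK)(SI)
  [1] I(KK)(SI)
  [2] KK(SI)
  [3] K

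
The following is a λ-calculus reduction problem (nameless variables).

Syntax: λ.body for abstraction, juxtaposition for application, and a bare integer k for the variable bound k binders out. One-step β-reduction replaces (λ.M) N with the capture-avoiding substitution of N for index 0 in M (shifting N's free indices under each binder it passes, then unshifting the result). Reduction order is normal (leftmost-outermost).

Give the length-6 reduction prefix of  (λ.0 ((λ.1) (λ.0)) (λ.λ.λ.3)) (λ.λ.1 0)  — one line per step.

Answer: after 6 steps: λ.λ.λ.λ.λ.1 0

Reduction:
  start: (λ.0 ((λ.1) (λ.0)) (λ.λ.λ.3)) (λ.λ.1 0)
  step 1: (λ.λ.1 0) ((λ.λ.λ.1 0) (λ.0)) (λ.λ.λ.λ.λ.1 0)
  step 2: (λ.(λ.λ.λ.1 0) (λ.0) 0) (λ.λ.λ.λ.λ.1 0)
  step 3: (λ.λ.λ.1 0) (λ.0) (λ.λ.λ.λ.λ.1 0)
  step 4: (λ.λ.1 0) (λ.λ.λ.λ.λ.1 0)
  step 5: λ.(λ.λ.λ.λ.λ.1 0) 0
  step 6: λ.λ.λ.λ.λ.1 0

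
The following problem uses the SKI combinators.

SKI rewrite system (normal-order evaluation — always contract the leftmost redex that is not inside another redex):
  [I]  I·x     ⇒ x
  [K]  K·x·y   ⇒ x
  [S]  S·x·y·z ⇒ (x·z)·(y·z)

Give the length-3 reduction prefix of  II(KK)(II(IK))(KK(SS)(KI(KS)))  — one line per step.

  start: II(KK)(II(IK))(KK(SS)(KI(KS)))
  step 1: I(KK)(II(IK))(KK(SS)(KI(KS)))
  step 2: KK(II(IK))(KK(SS)(KI(KS)))
  step 3: K(KK(SS)(KI(KS)))

Answer: after 3 steps: K(KK(SS)(KI(KS)))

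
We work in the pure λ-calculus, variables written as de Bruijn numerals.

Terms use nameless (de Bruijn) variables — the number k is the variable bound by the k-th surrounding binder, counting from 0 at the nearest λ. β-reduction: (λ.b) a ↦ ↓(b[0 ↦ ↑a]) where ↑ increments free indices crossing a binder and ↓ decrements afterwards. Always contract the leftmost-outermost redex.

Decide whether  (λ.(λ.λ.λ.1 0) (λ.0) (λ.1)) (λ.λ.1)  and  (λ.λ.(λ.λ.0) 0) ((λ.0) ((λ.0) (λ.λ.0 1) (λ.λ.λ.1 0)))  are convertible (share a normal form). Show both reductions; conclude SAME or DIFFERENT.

Answer: DIFFERENT — A ⇓ λ.λ.λ.1, B ⇓ λ.λ.0

Reduction:
Term A:
  start: (λ.(λ.λ.λ.1 0) (λ.0) (λ.1)) (λ.λ.1)
  →1  (λ.λ.λ.1 0) (λ.0) (λ.λ.λ.1)
  →2  (λ.λ.1 0) (λ.λ.λ.1)
  →3  λ.(λ.λ.λ.1) 0
  →4  λ.λ.λ.1

Term B:
  start: (λ.λ.(λ.λ.0) 0) ((λ.0) ((λ.0) (λ.λ.0 1) (λ.λ.λ.1 0)))
  →1  λ.(λ.λ.0) 0
  →2  λ.λ.0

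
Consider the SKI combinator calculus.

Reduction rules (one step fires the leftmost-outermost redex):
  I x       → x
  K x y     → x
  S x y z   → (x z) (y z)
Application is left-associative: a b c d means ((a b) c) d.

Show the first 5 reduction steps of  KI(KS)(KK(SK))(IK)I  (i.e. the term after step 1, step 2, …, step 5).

  start: KI(KS)(KK(SK))(IK)I
  →1  I(KK(SK))(IK)I
  →2  KK(SK)(IK)I
  →3  K(IK)I
  →4  IK
  →5  K

Answer: after 5 steps: K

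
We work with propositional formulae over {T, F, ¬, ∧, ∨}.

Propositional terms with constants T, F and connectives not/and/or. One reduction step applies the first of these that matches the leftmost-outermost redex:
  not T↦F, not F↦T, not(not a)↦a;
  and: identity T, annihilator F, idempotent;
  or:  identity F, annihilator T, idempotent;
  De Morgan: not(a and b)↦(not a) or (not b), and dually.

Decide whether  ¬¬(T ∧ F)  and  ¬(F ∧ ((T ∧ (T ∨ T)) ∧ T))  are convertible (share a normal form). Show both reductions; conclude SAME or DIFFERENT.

Answer: DIFFERENT — A ⇓ F, B ⇓ T

Reduction:
Term A:
  start: ¬¬(T ∧ F)
  →1  T ∧ F
  →2  F

Term B:
  start: ¬(F ∧ ((T ∧ (T ∨ T)) ∧ T))
  →1  ¬F ∨ ¬((T ∧ (T ∨ T)) ∧ T)
  →2  T ∨ ¬((T ∧ (T ∨ T)) ∧ T)
  →3  T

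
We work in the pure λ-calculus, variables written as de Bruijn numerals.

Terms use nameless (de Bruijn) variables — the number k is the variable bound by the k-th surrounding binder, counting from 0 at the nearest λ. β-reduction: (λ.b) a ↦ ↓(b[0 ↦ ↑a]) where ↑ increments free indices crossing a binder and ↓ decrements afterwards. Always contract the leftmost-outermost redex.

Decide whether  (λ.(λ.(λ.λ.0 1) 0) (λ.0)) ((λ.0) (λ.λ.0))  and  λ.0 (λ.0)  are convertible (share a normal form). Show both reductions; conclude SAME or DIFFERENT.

Term A:
  start: (λ.(λ.(λ.λ.0 1) 0) (λ.0)) ((λ.0) (λ.λ.0))
  →1  (λ.(λ.λ.0 1) 0) (λ.0)
  →2  (λ.λ.0 1) (λ.0)
  →3  λ.0 (λ.0)

Term B:
  start: λ.0 (λ.0)

Answer: SAME — A ⇓ λ.0 (λ.0), B ⇓ λ.0 (λ.0)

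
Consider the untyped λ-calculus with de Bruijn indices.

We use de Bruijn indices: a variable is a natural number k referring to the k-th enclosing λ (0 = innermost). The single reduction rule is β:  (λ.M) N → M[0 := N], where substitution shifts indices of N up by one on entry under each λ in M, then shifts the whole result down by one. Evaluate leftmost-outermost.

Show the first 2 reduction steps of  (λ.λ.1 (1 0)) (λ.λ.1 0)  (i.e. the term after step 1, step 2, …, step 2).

  start: (λ.λ.1 (1 0)) (λ.λ.1 0)
  [1] λ.(λ.λ.1 0) ((λ.λ.1 0) 0)
  [2] λ.λ.(λ.λ.1 0) 1 0

Answer: after 2 steps: λ.λ.(λ.λ.1 0) 1 0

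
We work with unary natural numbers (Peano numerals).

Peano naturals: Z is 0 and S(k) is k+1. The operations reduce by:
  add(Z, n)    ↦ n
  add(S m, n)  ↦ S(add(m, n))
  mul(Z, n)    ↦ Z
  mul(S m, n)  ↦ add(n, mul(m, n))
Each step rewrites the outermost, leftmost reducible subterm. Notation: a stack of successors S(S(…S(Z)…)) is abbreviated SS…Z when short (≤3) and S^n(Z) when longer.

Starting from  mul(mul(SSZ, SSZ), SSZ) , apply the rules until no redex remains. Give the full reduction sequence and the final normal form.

Answer: normal form = S^8(Z)  (in 26 steps)

Reduction:
  start: mul(mul(SSZ, SSZ), SSZ)
  step 1: mul(add(SSZ, mul(SZ, SSZ)), SSZ)
  step 2: mul(S(add(SZ, mul(SZ, SSZ))), SSZ)
  step 3: add(SSZ, mul(add(SZ, mul(SZ, SSZ)), SSZ))
  step 4: S(add(SZ, mul(add(SZ, mul(SZ, SSZ)), SSZ)))
  step 5: S(S(add(Z, mul(add(SZ, mul(SZ, SSZ)), SSZ))))
  step 6: S(S(mul(add(SZ, mul(SZ, SSZ)), SSZ)))
  step 7: S(S(mul(S(add(Z, mul(SZ, SSZ))), SSZ)))
  step 8: S(S(add(SSZ, mul(add(Z, mul(SZ, SSZ)), SSZ))))
  step 9: S(S(S(add(SZ, mul(add(Z, mul(SZ, SSZ)), SSZ)))))
  step 10: S(S(S(S(add(Z, mul(add(Z, mul(SZ, SSZ)), SSZ))))))
  step 11: S(S(S(S(mul(add(Z, mul(SZ, SSZ)), SSZ)))))
  step 12: S(S(S(S(mul(mul(SZ, SSZ), SSZ)))))
  step 13: S(S(S(S(mul(add(SSZ, mul(Z, SSZ)), SSZ)))))
  step 14: S(S(S(S(mul(S(add(SZ, mul(Z, SSZ))), SSZ)))))
  step 15: S(S(S(S(add(SSZ, mul(add(SZ, mul(Z, SSZ)), SSZ))))))
  step 16: S(S(S(S(S(add(SZ, mul(add(SZ, mul(Z, SSZ)), SSZ)))))))
  step 17: S(S(S(S(S(S(add(Z, mul(add(SZ, mul(Z, SSZ)), SSZ))))))))
  step 18: S(S(S(S(S(S(mul(add(SZ, mul(Z, SSZ)), SSZ)))))))
  step 19: S(S(S(S(S(S(mul(S(add(Z, mul(Z, SSZ))), SSZ)))))))
  step 20: S(S(S(S(S(S(add(SSZ, mul(add(Z, mul(Z, SSZ)), SSZ))))))))
  step 21: S(S(S(S(S(S(S(add(SZ, mul(add(Z, mul(Z, SSZ)), SSZ)))))))))
  step 22: S(S(S(S(S(S(S(S(add(Z, mul(add(Z, mul(Z, SSZ)), SSZ))))))))))
  step 23: S(S(S(S(S(S(S(S(mul(add(Z, mul(Z, SSZ)), SSZ)))))))))
  step 24: S(S(S(S(S(S(S(S(mul(mul(Z, SSZ), SSZ)))))))))
  step 25: S(S(S(S(S(S(S(S(mul(Z, SSZ)))))))))
  step 26: S^8(Z)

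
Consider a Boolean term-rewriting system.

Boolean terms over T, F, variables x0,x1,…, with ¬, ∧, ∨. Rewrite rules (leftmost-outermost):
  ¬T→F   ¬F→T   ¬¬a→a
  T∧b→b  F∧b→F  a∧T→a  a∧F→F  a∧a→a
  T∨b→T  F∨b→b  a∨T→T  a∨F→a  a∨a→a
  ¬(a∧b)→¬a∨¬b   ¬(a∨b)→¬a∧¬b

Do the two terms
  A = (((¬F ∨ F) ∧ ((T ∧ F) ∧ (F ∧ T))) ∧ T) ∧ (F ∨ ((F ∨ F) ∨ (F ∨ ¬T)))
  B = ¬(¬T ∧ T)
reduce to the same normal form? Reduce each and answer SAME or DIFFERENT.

Term A:
  start: (((¬F ∨ F) ∧ ((T ∧ F) ∧ (F ∧ T))) ∧ T) ∧ (F ∨ ((F ∨ F) ∨ (F ∨ ¬T)))
  →1  ((¬F ∨ F) ∧ ((T ∧ F) ∧ (F ∧ T))) ∧ (F ∨ ((F ∨ F) ∨ (F ∨ ¬T)))
  →2  (¬F ∧ ((T ∧ F) ∧ (F ∧ T))) ∧ (F ∨ ((F ∨ F) ∨ (F ∨ ¬T)))
  →3  (T ∧ ((T ∧ F) ∧ (F ∧ T))) ∧ (F ∨ ((F ∨ F) ∨ (F ∨ ¬T)))
  →4  ((T ∧ F) ∧ (F ∧ T)) ∧ (F ∨ ((F ∨ F) ∨ (F ∨ ¬T)))
  →5  (F ∧ (F ∧ T)) ∧ (F ∨ ((F ∨ F) ∨ (F ∨ ¬T)))
  →6  F ∧ (F ∨ ((F ∨ F) ∨ (F ∨ ¬T)))
  →7  F

Term B:
  start: ¬(¬T ∧ T)
  →1  ¬¬T ∨ ¬T
  →2  T ∨ ¬T
  →3  T

Answer: DIFFERENT — A ⇓ F, B ⇓ T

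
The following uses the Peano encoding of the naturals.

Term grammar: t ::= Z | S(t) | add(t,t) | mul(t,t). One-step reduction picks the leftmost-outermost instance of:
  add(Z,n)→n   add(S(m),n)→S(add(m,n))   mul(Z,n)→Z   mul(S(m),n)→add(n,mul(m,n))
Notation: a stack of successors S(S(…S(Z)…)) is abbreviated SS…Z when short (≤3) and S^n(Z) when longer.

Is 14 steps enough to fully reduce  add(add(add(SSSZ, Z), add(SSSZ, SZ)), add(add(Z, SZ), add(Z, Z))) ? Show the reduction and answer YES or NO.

Answer: NO — after 14 steps the term is S(S(S(S(add(S(add(SZ, SZ)), add(add(Z, SZ), add(Z, Z))))))), not yet normal

Reduction:
  start: add(add(add(SSSZ, Z), add(SSSZ, SZ)), add(add(Z, SZ), add(Z, Z)))
  →1  add(add(S(add(SSZ, Z)), add(SSSZ, SZ)), add(add(Z, SZ), add(Z, Z)))
  →2  add(S(add(add(SSZ, Z), add(SSSZ, SZ))), add(add(Z, SZ), add(Z, Z)))
  →3  S(add(add(add(SSZ, Z), add(SSSZ, SZ)), add(add(Z, SZ), add(Z, Z))))
  →4  S(add(add(S(add(SZ, Z)), add(SSSZ, SZ)), add(add(Z, SZ), add(Z, Z))))
  →5  S(add(S(add(add(SZ, Z), add(SSSZ, SZ))), add(add(Z, SZ), add(Z, Z))))
  →6  S(S(add(add(add(SZ, Z), add(SSSZ, SZ)), add(add(Z, SZ), add(Z, Z)))))
  →7  S(S(add(add(S(add(Z, Z)), add(SSSZ, SZ)), add(add(Z, SZ), add(Z, Z)))))
  →8  S(S(add(S(add(add(Z, Z), add(SSSZ, SZ))), add(add(Z, SZ), add(Z, Z)))))
  →9  S(S(S(add(add(add(Z, Z), add(SSSZ, SZ)), add(add(Z, SZ), add(Z, Z))))))
  →10  S(S(S(add(add(Z, add(SSSZ, SZ)), add(add(Z, SZ), add(Z, Z))))))
  →11  S(S(S(add(add(SSSZ, SZ), add(add(Z, SZ), add(Z, Z))))))
  →12  S(S(S(add(S(add(SSZ, SZ)), add(add(Z, SZ), add(Z, Z))))))
  →13  S(S(S(S(add(add(SSZ, SZ), add(add(Z, SZ), add(Z, Z)))))))
  →14  S(S(S(S(add(S(add(SZ, SZ)), add(add(Z, SZ), add(Z, Z)))))))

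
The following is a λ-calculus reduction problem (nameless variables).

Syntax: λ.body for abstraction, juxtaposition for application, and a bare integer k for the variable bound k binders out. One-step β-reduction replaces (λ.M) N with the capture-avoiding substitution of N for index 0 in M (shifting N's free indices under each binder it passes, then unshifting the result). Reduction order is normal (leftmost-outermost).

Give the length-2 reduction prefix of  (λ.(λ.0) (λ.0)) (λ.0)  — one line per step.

Answer: after 2 steps: λ.0

Derivation:
  start: (λ.(λ.0) (λ.0)) (λ.0)
  step 1: (λ.0) (λ.0)
  step 2: λ.0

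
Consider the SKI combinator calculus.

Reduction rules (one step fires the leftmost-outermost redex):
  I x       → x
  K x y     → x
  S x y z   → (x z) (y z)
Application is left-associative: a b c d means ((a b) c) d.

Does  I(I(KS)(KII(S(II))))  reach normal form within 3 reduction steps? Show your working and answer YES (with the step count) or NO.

Answer: YES — reaches normal form S in 3 ≤ 3 steps

Reduction:
  start: I(I(KS)(KII(S(II))))
  step 1: I(KS)(KII(S(II)))
  step 2: KS(KII(S(II)))
  step 3: S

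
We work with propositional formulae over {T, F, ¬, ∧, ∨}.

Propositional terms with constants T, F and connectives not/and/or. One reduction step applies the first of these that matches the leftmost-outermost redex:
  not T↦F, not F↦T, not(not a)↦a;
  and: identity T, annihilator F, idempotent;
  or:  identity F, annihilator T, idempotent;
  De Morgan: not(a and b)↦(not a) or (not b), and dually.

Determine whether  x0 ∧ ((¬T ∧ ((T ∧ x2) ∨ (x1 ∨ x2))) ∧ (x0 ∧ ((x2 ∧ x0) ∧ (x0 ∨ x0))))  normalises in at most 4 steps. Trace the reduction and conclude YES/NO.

Answer: YES — reaches normal form F in 4 ≤ 4 steps

Working:
  start: x0 ∧ ((¬T ∧ ((T ∧ x2) ∨ (x1 ∨ x2))) ∧ (x0 ∧ ((x2 ∧ x0) ∧ (x0 ∨ x0))))
  step 1: x0 ∧ ((F ∧ ((T ∧ x2) ∨ (x1 ∨ x2))) ∧ (x0 ∧ ((x2 ∧ x0) ∧ (x0 ∨ x0))))
  step 2: x0 ∧ (F ∧ (x0 ∧ ((x2 ∧ x0) ∧ (x0 ∨ x0))))
  step 3: x0 ∧ F
  step 4: F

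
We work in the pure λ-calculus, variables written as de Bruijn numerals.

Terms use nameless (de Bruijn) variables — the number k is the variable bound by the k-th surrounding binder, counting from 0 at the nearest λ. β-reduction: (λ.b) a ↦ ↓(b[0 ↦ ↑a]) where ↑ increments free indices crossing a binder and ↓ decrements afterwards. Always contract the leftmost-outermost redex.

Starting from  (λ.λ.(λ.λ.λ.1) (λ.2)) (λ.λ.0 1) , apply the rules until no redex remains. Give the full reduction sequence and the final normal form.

Answer: normal form = λ.λ.λ.1  (in 2 steps)

Derivation:
  start: (λ.λ.(λ.λ.λ.1) (λ.2)) (λ.λ.0 1)
  →1  λ.(λ.λ.λ.1) (λ.λ.λ.0 1)
  →2  λ.λ.λ.1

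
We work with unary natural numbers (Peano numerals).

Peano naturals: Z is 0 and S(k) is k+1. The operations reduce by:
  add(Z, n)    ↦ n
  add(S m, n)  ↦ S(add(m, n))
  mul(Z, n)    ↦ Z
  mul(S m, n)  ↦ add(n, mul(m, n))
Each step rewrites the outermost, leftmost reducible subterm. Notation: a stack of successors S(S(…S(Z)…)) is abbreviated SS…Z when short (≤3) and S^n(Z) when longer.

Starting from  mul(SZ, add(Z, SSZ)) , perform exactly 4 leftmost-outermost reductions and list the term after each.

  start: mul(SZ, add(Z, SSZ))
  [1] add(add(Z, SSZ), mul(Z, add(Z, SSZ)))
  [2] add(SSZ, mul(Z, add(Z, SSZ)))
  [3] S(add(SZ, mul(Z, add(Z, SSZ))))
  [4] S(S(add(Z, mul(Z, add(Z, SSZ)))))

Answer: after 4 steps: S(S(add(Z, mul(Z, add(Z, SSZ)))))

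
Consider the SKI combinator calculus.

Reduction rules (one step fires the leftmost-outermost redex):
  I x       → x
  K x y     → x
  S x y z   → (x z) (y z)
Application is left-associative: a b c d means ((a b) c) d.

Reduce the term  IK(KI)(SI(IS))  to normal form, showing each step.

Answer: normal form = KI  (in 2 steps)

Reduction:
  start: IK(KI)(SI(IS))
  [1] K(KI)(SI(IS))
  [2] KI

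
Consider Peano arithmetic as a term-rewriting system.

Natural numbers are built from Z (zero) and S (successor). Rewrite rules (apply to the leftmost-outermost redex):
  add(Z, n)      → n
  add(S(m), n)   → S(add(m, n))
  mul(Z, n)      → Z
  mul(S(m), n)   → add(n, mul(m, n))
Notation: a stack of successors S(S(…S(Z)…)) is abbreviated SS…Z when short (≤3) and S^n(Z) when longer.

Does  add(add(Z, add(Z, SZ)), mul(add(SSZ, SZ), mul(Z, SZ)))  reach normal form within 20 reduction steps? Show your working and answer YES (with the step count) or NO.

  start: add(add(Z, add(Z, SZ)), mul(add(SSZ, SZ), mul(Z, SZ)))
  step 1: add(add(Z, SZ), mul(add(SSZ, SZ), mul(Z, SZ)))
  step 2: add(SZ, mul(add(SSZ, SZ), mul(Z, SZ)))
  step 3: S(add(Z, mul(add(SSZ, SZ), mul(Z, SZ))))
  step 4: S(mul(add(SSZ, SZ), mul(Z, SZ)))
  step 5: S(mul(S(add(SZ, SZ)), mul(Z, SZ)))
  step 6: S(add(mul(Z, SZ), mul(add(SZ, SZ), mul(Z, SZ))))
  step 7: S(add(Z, mul(add(SZ, SZ), mul(Z, SZ))))
  step 8: S(mul(add(SZ, SZ), mul(Z, SZ)))
  step 9: S(mul(S(add(Z, SZ)), mul(Z, SZ)))
  step 10: S(add(mul(Z, SZ), mul(add(Z, SZ), mul(Z, SZ))))
  step 11: S(add(Z, mul(add(Z, SZ), mul(Z, SZ))))
  step 12: S(mul(add(Z, SZ), mul(Z, SZ)))
  step 13: S(mul(SZ, mul(Z, SZ)))
  step 14: S(add(mul(Z, SZ), mul(Z, mul(Z, SZ))))
  step 15: S(add(Z, mul(Z, mul(Z, SZ))))
  step 16: S(mul(Z, mul(Z, SZ)))
  step 17: SZ

Answer: YES — reaches normal form SZ in 17 ≤ 20 steps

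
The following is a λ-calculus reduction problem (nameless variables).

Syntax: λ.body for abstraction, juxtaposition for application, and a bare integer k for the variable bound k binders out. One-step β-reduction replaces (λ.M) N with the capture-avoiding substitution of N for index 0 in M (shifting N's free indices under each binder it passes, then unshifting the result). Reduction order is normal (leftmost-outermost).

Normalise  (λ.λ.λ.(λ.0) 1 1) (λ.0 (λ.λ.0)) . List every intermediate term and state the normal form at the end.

  start: (λ.λ.λ.(λ.0) 1 1) (λ.0 (λ.λ.0))
  step 1: λ.λ.(λ.0) 1 1
  step 2: λ.λ.1 1

Answer: normal form = λ.λ.1 1  (in 2 steps)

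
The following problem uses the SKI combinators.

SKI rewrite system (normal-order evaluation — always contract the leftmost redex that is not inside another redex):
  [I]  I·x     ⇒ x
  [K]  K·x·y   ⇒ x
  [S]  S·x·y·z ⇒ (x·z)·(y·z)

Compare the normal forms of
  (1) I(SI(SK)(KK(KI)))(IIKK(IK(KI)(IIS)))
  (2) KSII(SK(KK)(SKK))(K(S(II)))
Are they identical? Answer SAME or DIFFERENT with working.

Answer: DIFFERENT — A ⇓ SKK, B ⇓ SI

Reduction:
Term A:
  start: I(SI(SK)(KK(KI)))(IIKK(IK(KI)(IIS)))
  [1] SI(SK)(KK(KI))(IIKK(IK(KI)(IIS)))
  [2] I(KK(KI))(SK(KK(KI)))(IIKK(IK(KI)(IIS)))
  [3] KK(KI)(SK(KK(KI)))(IIKK(IK(KI)(IIS)))
  [4] K(SK(KK(KI)))(IIKK(IK(KI)(IIS)))
  [5] SK(KK(KI))
  [6] SKK

Term B:
  start: KSII(SK(KK)(SKK))(K(S(II)))
  [1] SI(SK(KK)(SKK))(K(S(II)))
  [2] I(K(S(II)))(SK(KK)(SKK)(K(S(II))))
  [3] K(S(II))(SK(KK)(SKK)(K(S(II))))
  [4] S(II)
  [5] SI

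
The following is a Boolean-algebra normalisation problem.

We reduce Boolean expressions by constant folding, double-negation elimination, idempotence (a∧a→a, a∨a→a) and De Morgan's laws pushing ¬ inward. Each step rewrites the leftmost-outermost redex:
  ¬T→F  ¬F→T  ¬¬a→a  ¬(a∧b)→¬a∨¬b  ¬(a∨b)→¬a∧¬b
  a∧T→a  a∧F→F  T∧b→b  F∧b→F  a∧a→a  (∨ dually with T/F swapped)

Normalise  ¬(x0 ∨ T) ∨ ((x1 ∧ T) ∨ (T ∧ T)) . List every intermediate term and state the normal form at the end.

  start: ¬(x0 ∨ T) ∨ ((x1 ∧ T) ∨ (T ∧ T))
  step 1: (¬x0 ∧ ¬T) ∨ ((x1 ∧ T) ∨ (T ∧ T))
  step 2: (¬x0 ∧ F) ∨ ((x1 ∧ T) ∨ (T ∧ T))
  step 3: F ∨ ((x1 ∧ T) ∨ (T ∧ T))
  step 4: (x1 ∧ T) ∨ (T ∧ T)
  step 5: x1 ∨ (T ∧ T)
  step 6: x1 ∨ T
  step 7: T

Answer: normal form = T  (in 7 steps)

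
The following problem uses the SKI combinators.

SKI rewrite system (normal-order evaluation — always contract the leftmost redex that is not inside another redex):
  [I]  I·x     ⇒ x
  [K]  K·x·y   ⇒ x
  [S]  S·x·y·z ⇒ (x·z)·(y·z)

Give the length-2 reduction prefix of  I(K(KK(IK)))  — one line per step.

  start: I(K(KK(IK)))
  [1] K(KK(IK))
  [2] KK

Answer: after 2 steps: KK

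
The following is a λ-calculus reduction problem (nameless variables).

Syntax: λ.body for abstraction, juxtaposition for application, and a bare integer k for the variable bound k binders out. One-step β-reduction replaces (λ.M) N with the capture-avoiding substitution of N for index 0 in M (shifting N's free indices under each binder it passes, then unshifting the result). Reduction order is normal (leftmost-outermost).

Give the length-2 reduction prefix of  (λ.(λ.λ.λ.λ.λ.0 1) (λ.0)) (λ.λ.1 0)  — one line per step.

Answer: after 2 steps: λ.λ.λ.λ.0 1

Derivation:
  start: (λ.(λ.λ.λ.λ.λ.0 1) (λ.0)) (λ.λ.1 0)
  →1  (λ.λ.λ.λ.λ.0 1) (λ.0)
  →2  λ.λ.λ.λ.0 1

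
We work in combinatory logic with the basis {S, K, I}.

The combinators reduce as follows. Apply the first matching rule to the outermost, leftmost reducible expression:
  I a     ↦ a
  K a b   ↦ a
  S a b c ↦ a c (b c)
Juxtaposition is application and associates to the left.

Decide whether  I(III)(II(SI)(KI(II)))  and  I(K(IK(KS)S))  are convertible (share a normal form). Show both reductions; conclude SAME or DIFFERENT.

Answer: DIFFERENT — A ⇓ SII, B ⇓ K(KS)

Reduction:
Term A:
  start: I(III)(II(SI)(KI(II)))
  →1  III(II(SI)(KI(II)))
  →2  II(II(SI)(KI(II)))
  →3  I(II(SI)(KI(II)))
  →4  II(SI)(KI(II))
  →5  I(SI)(KI(II))
  →6  SI(KI(II))
  →7  SII

Term B:
  start: I(K(IK(KS)S))
  →1  K(IK(KS)S)
  →2  K(K(KS)S)
  →3  K(KS)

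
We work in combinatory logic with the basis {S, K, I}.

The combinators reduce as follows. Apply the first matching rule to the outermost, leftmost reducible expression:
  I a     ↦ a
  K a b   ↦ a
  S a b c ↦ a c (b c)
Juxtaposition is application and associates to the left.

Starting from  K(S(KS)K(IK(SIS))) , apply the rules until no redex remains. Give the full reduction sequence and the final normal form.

Answer: normal form = K(S(K(K(SIS))))  (in 3 steps)

Derivation:
  start: K(S(KS)K(IK(SIS)))
  →1  K(KS(IK(SIS))(K(IK(SIS))))
  →2  K(S(K(IK(SIS))))
  →3  K(S(K(K(SIS))))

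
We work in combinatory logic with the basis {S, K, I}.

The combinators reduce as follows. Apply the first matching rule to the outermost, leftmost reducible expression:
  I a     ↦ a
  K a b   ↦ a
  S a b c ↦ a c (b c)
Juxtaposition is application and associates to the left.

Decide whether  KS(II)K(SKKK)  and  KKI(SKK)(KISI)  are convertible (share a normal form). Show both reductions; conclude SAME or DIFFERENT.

Term A:
  start: KS(II)K(SKKK)
  step 1: SK(SKKK)
  step 2: SK(KK(KK))
  step 3: SKK

Term B:
  start: KKI(SKK)(KISI)
  step 1: K(SKK)(KISI)
  step 2: SKK

Answer: SAME — A ⇓ SKK, B ⇓ SKK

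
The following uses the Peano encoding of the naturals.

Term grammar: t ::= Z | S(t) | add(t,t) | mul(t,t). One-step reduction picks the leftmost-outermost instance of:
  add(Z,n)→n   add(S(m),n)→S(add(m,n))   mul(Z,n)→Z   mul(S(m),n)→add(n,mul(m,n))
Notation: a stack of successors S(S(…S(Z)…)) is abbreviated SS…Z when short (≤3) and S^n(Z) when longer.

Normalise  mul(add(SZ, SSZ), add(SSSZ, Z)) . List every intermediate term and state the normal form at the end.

Answer: normal form = S^9(Z)  (in 30 steps)

Derivation:
  start: mul(add(SZ, SSZ), add(SSSZ, Z))
  [1] mul(S(add(Z, SSZ)), add(SSSZ, Z))
  [2] add(add(SSSZ, Z), mul(add(Z, SSZ), add(SSSZ, Z)))
  [3] add(S(add(SSZ, Z)), mul(add(Z, SSZ), add(SSSZ, Z)))
  [4] S(add(add(SSZ, Z), mul(add(Z, SSZ), add(SSSZ, Z))))
  [5] S(add(S(add(SZ, Z)), mul(add(Z, SSZ), add(SSSZ, Z))))
  [6] S(S(add(add(SZ, Z), mul(add(Z, SSZ), add(SSSZ, Z)))))
  [7] S(S(add(S(add(Z, Z)), mul(add(Z, SSZ), add(SSSZ, Z)))))
  [8] S(S(S(add(add(Z, Z), mul(add(Z, SSZ), add(SSSZ, Z))))))
  [9] S(S(S(add(Z, mul(add(Z, SSZ), add(SSSZ, Z))))))
  [10] S(S(S(mul(add(Z, SSZ), add(SSSZ, Z)))))
  [11] S(S(S(mul(SSZ, add(SSSZ, Z)))))
  [12] S(S(S(add(add(SSSZ, Z), mul(SZ, add(SSSZ, Z))))))
  [13] S(S(S(add(S(add(SSZ, Z)), mul(SZ, add(SSSZ, Z))))))
  [14] S(S(S(S(add(add(SSZ, Z), mul(SZ, add(SSSZ, Z)))))))
  [15] S(S(S(S(add(S(add(SZ, Z)), mul(SZ, add(SSSZ, Z)))))))
  [16] S(S(S(S(S(add(add(SZ, Z), mul(SZ, add(SSSZ, Z))))))))
  [17] S(S(S(S(S(add(S(add(Z, Z)), mul(SZ, add(SSSZ, Z))))))))
  [18] S(S(S(S(S(S(add(add(Z, Z), mul(SZ, add(SSSZ, Z)))))))))
  [19] S(S(S(S(S(S(add(Z, mul(SZ, add(SSSZ, Z)))))))))
  [20] S(S(S(S(S(S(mul(SZ, add(SSSZ, Z))))))))
  [21] S(S(S(S(S(S(add(add(SSSZ, Z), mul(Z, add(SSSZ, Z)))))))))
  [22] S(S(S(S(S(S(add(S(add(SSZ, Z)), mul(Z, add(SSSZ, Z)))))))))
  [23] S(S(S(S(S(S(S(add(add(SSZ, Z), mul(Z, add(SSSZ, Z))))))))))
  [24] S(S(S(S(S(S(S(add(S(add(SZ, Z)), mul(Z, add(SSSZ, Z))))))))))
  [25] S(S(S(S(S(S(S(S(add(add(SZ, Z), mul(Z, add(SSSZ, Z)))))))))))
  [26] S(S(S(S(S(S(S(S(add(S(add(Z, Z)), mul(Z, add(SSSZ, Z)))))))))))
  [27] S(S(S(S(S(S(S(S(S(add(add(Z, Z), mul(Z, add(SSSZ, Z))))))))))))
  [28] S(S(S(S(S(S(S(S(S(add(Z, mul(Z, add(SSSZ, Z))))))))))))
  [29] S(S(S(S(S(S(S(S(S(mul(Z, add(SSSZ, Z)))))))))))
  [30] S^9(Z)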